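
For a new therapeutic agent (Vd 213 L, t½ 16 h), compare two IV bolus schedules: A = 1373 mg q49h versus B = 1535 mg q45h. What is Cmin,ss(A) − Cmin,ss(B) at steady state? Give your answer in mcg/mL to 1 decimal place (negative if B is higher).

Regimen A: f = (1/2)^(49/16) ≈ 0.1197; Cmin,ss = (1373/213)·f/(1−f) ≈ 0.877 mcg/mL.
Regimen B: f = (1/2)^(45/16) ≈ 0.1423; Cmin,ss = (1535/213)·f/(1−f) ≈ 1.196 mcg/mL.
Difference ≈ 0.877 − 1.196 ≈ -0.319 mcg/mL.

-0.3 mcg/mL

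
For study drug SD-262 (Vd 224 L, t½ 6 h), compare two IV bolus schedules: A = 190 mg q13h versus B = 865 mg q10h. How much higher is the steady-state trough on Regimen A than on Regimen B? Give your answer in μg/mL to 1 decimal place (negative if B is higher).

Regimen A: f = (1/2)^(13/6) ≈ 0.2227; Cmin,ss = (190/224)·f/(1−f) ≈ 0.243 μg/mL.
Regimen B: f = (1/2)^(10/6) ≈ 0.3150; Cmin,ss = (865/224)·f/(1−f) ≈ 1.776 μg/mL.
Difference ≈ 0.243 − 1.776 ≈ -1.533 μg/mL.

-1.5 μg/mL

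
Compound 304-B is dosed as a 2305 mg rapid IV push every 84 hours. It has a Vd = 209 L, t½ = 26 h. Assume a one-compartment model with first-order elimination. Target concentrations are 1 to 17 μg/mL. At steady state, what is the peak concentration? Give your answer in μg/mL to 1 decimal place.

12.3 μg/mL

Over one 84-h interval, 84/26 ≈ 3.2308 half-lives elapse, leaving f ≈ 0.1065 of each dose.
Accumulation ratio R = 1/(1 − f) ≈ 1/0.8935 ≈ 1.1192.
Each bolus raises the concentration by D/Vd = 2305/209 ≈ 11.029 μg/mL.
Steady-state peak Cmax,ss = C₀·R ≈ 11.029 × 1.1192 ≈ 12.344 μg/mL.
Peak 12.3 μg/mL vs MTC 17 μg/mL: below toxic threshold.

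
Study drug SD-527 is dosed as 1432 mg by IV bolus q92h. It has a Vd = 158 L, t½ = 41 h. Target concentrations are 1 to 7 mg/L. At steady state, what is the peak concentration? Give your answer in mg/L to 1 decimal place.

11.5 mg/L

τ/t½ = 92/41 ≈ 2.2439, so fraction remaining f = (1/2)^(92/41) ≈ 0.2111.
At steady state, accumulation factor R = 1/(1 − e^(−kτ)) ≈ 1.2676.
Each bolus raises the concentration by D/Vd = 1432/158 ≈ 9.063 mg/L.
Steady-state peak Cmax,ss = C₀·R ≈ 9.063 × 1.2676 ≈ 11.488 mg/L.
Peak 11.5 mg/L vs MTC 7 mg/L: exceeds toxic threshold.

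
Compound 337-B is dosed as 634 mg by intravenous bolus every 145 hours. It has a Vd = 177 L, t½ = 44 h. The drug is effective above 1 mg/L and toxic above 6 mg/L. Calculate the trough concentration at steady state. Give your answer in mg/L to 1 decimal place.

k = ln2/t½ = ln2/44 ≈ 0.015753 h⁻¹; fraction remaining f = e^(−kτ) = e^(−0.015753×145) ≈ 0.1019.
Accumulation ratio R = 1/(1 − f) ≈ 1/0.8981 ≈ 1.1135.
Single-dose peak C₀ = D/Vd = 634/177 ≈ 3.582 mg/L.
Cmax,ss = C₀/(1 − f) ≈ 3.582/0.8981 ≈ 3.988 mg/L.
Steady-state trough Cmin,ss = Cmax,ss·f ≈ 3.988 × 0.1019 ≈ 0.406 mg/L.
Trough 0.4 mg/L vs MEC 1 mg/L: subtherapeutic.

0.4 mg/L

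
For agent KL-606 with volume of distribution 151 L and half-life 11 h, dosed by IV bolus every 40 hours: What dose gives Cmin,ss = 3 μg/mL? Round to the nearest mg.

τ/t½ = 40/11 ≈ 3.6364, so f = (1/2)^(40/11) ≈ 0.080417.
Cmin,ss = (D/Vd)·f/(1−f), so D = Cmin,ss·Vd·(1−f)/f.
D = 3 × 151 × (1−f)/f ≈ 3 × 151 × 11.43518 ≈ 5180.14 mg.

5180 mg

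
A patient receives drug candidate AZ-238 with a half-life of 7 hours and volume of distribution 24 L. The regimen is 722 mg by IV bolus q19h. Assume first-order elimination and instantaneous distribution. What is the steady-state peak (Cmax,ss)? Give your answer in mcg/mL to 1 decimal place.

τ/t½ = 19/7 ≈ 2.7143, so fraction remaining f = (1/2)^(19/7) ≈ 0.1524.
Accumulation ratio R = 1/(1 − f) ≈ 1/0.8476 ≈ 1.1798.
Single-dose peak C₀ = D/Vd = 722/24 ≈ 30.083 mcg/mL.
Steady-state peak Cmax,ss = C₀·R ≈ 30.083 × 1.1798 ≈ 35.492 mcg/mL.

35.5 mcg/mL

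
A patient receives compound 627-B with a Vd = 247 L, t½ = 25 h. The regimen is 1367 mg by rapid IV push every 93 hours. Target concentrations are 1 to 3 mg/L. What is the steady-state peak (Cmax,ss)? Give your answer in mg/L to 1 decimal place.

Over one 93-h interval, 93/25 ≈ 3.72 half-lives elapse, leaving f ≈ 0.0759 of each dose.
At steady state, accumulation factor R = 1/(1 − e^(−kτ)) ≈ 1.0821.
Each bolus raises the concentration by D/Vd = 1367/247 ≈ 5.534 mg/L.
Steady-state peak Cmax,ss = C₀·R ≈ 5.534 × 1.0821 ≈ 5.988 mg/L.
Peak 6.0 mg/L vs MTC 3 mg/L: exceeds toxic threshold.

6.0 mg/L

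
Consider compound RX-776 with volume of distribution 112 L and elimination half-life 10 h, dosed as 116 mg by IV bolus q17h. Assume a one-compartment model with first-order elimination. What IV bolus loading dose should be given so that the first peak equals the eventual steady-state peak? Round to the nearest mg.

f = (1/2)^(17/10) ≈ 0.307786; accumulation ratio R = 1/(1−f) ≈ 1.44464.
Loading dose to hit Cmax,ss on first dose: D_load = D_maint·R ≈ 116 × 1.44464 ≈ 167.58 mg.

168 mg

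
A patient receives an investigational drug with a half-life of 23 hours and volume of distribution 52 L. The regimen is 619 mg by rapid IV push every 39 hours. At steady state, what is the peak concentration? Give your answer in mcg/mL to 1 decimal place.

k = ln2/t½ = ln2/23 ≈ 0.030137 h⁻¹; fraction remaining f = e^(−kτ) = e^(−0.030137×39) ≈ 0.3087.
At steady state, accumulation factor R = 1/(1 − e^(−kτ)) ≈ 1.4465.
Each bolus raises the concentration by D/Vd = 619/52 ≈ 11.904 mcg/mL.
Cmax,ss = C₀/(1 − f) ≈ 11.904/0.6913 ≈ 17.220 mcg/mL.

17.2 mcg/mL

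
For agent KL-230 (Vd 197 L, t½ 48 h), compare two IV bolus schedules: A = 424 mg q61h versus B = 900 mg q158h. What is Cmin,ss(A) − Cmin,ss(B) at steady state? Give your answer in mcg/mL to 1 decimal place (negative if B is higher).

Regimen A: f = (1/2)^(61/48) ≈ 0.4144; Cmin,ss = (424/197)·f/(1−f) ≈ 1.523 mcg/mL.
Regimen B: f = (1/2)^(158/48) ≈ 0.1021; Cmin,ss = (900/197)·f/(1−f) ≈ 0.519 mcg/mL.
Difference ≈ 1.523 − 0.519 ≈ 1.004 mcg/mL.

1.0 mcg/mL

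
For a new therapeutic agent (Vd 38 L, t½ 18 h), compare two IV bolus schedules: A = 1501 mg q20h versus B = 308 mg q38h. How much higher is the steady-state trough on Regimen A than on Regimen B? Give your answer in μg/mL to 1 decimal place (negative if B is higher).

Regimen A: f = (1/2)^(20/18) ≈ 0.4629; Cmin,ss = (1501/38)·f/(1−f) ≈ 34.043 μg/mL.
Regimen B: f = (1/2)^(38/18) ≈ 0.2315; Cmin,ss = (308/38)·f/(1−f) ≈ 2.442 μg/mL.
Difference ≈ 34.043 − 2.442 ≈ 31.601 μg/mL.

31.6 μg/mL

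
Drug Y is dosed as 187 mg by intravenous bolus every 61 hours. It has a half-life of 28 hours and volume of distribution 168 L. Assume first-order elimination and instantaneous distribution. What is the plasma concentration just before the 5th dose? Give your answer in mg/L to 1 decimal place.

f = (1/2)^(τ/t½) = (1/2)^(61/28) ≈ 0.2209.
C₀ = D/Vd = 187/168 ≈ 1.113 mg/L.
Before the 5th dose, 4 doses have been given. Superposition: Cmin = C₀·(f + f² + … + f^4).
≈ 1.113 × (0.2209 + 0.0488 + 0.0108 + 0.0024) ≈ 1.113 × 0.2829 ≈ 0.315 mg/L.

0.3 mg/L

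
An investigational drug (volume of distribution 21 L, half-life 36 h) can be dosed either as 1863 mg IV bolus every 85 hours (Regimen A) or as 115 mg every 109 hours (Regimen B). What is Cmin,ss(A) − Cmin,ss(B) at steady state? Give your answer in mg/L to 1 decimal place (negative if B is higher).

20.7 mg/L

Regimen A: f = (1/2)^(85/36) ≈ 0.1946; Cmin,ss = (1863/21)·f/(1−f) ≈ 21.435 mg/L.
Regimen B: f = (1/2)^(109/36) ≈ 0.1226; Cmin,ss = (115/21)·f/(1−f) ≈ 0.765 mg/L.
Difference ≈ 21.435 − 0.765 ≈ 20.670 mg/L.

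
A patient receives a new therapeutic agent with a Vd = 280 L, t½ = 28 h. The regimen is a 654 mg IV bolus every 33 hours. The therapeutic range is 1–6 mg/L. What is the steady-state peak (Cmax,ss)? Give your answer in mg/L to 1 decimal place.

4.2 mg/L

τ/t½ = 33/28 ≈ 1.1786, so fraction remaining f = (1/2)^(33/28) ≈ 0.4418.
At steady state, accumulation factor R = 1/(1 − e^(−kτ)) ≈ 1.7915.
Each bolus raises the concentration by D/Vd = 654/280 ≈ 2.336 mg/L.
Cmax,ss = C₀/(1 − f) ≈ 2.336/0.5582 ≈ 4.185 mg/L.
Peak 4.2 mg/L vs MTC 6 mg/L: below toxic threshold.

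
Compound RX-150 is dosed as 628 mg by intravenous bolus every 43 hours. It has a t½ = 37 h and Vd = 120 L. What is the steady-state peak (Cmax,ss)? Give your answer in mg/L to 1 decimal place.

9.5 mg/L

k = ln2/t½ = ln2/37 ≈ 0.018734 h⁻¹; fraction remaining f = e^(−kτ) = e^(−0.018734×43) ≈ 0.4468.
At steady state, accumulation factor R = 1/(1 − e^(−kτ)) ≈ 1.8077.
Single-dose peak C₀ = D/Vd = 628/120 ≈ 5.233 mg/L.
Steady-state peak Cmax,ss = C₀·R ≈ 5.233 × 1.8077 ≈ 9.460 mg/L.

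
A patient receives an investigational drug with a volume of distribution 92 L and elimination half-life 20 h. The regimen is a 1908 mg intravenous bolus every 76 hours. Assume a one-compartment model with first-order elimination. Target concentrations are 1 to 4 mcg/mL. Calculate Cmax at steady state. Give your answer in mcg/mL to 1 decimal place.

τ/t½ = 76/20 ≈ 3.8, so fraction remaining f = (1/2)^(76/20) ≈ 0.0718.
At steady state, accumulation factor R = 1/(1 − e^(−kτ)) ≈ 1.0774.
Each bolus raises the concentration by D/Vd = 1908/92 ≈ 20.739 mcg/mL.
Steady-state peak Cmax,ss = C₀·R ≈ 20.739 × 1.0774 ≈ 22.344 mcg/mL.
Peak 22.3 mcg/mL vs MTC 4 mcg/mL: exceeds toxic threshold.

22.3 mcg/mL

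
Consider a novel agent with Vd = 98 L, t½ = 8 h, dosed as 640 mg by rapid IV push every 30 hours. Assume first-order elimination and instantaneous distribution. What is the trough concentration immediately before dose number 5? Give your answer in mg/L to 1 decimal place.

0.5 mg/L

f = (1/2)^(τ/t½) = (1/2)^(30/8) ≈ 0.0743.
C₀ = D/Vd = 640/98 ≈ 6.531 mg/L.
Before the 5th dose, 4 doses have been given. Superposition: Cmin = C₀·(f + f² + … + f^4).
≈ 6.531 × (0.0743 + 0.0055 + 0.0004 + 0.0000) ≈ 6.531 × 0.0802 ≈ 0.524 mg/L.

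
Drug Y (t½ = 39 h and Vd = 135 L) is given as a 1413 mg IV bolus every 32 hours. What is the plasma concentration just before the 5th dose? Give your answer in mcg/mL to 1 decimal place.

12.3 mcg/mL

f = (1/2)^(τ/t½) = (1/2)^(32/39) ≈ 0.5662.
C₀ = D/Vd = 1413/135 ≈ 10.467 mcg/mL.
Before the 5th dose, 4 doses have been given. Superposition: Cmin = C₀·(f + f² + … + f^4).
≈ 10.467 × (0.5662 + 0.3206 + 0.1815 + 0.1028) ≈ 10.467 × 1.1711 ≈ 12.258 mcg/mL.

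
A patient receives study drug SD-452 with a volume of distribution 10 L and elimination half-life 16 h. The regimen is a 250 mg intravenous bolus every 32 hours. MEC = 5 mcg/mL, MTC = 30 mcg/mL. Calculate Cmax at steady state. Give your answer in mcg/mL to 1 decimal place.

τ = 32 h = 2 half-lives, so f = (1/2)^2 = 0.25.
Accumulation ratio R = 1/(1 − f) = 1/0.75 = 4/3.
Single-dose peak C₀ = D/Vd = 250/10 = 25 mcg/mL.
Steady-state peak Cmax,ss = C₀·R = 25 × 4/3 ≈ 33.333 mcg/mL.
Peak 33.3 mcg/mL vs MTC 30 mcg/mL: exceeds toxic threshold.

33.3 mcg/mL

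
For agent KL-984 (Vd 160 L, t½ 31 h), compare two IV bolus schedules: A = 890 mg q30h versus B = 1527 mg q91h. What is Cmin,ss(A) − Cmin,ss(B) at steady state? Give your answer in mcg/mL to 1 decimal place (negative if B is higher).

4.4 mcg/mL

Regimen A: f = (1/2)^(30/31) ≈ 0.5113; Cmin,ss = (890/160)·f/(1−f) ≈ 5.820 mcg/mL.
Regimen B: f = (1/2)^(91/31) ≈ 0.1307; Cmin,ss = (1527/160)·f/(1−f) ≈ 1.435 mcg/mL.
Difference ≈ 5.820 − 1.435 ≈ 4.385 mcg/mL.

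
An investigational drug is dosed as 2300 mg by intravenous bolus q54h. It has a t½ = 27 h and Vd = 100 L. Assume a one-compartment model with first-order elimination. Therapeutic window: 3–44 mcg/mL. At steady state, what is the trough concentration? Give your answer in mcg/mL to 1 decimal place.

7.7 mcg/mL

τ = 54 h = 2 half-lives, so f = (1/2)^2 = 0.25.
Accumulation ratio R = 1/(1 − f) = 1/0.75 = 4/3.
Single-dose peak C₀ = D/Vd = 2300/100 = 23 mcg/mL.
Steady-state peak Cmax,ss = C₀·R = 23 × 4/3 ≈ 30.667 mcg/mL.
Steady-state trough Cmin,ss = Cmax,ss·f ≈ 30.667 × 0.25 ≈ 7.667 mcg/mL.
Trough 7.7 mcg/mL vs MEC 3 mcg/mL: adequate.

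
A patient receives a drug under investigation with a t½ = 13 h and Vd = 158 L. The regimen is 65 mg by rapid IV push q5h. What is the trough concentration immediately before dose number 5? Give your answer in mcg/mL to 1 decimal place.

f = (1/2)^(τ/t½) = (1/2)^(5/13) ≈ 0.7660.
C₀ = D/Vd = 65/158 ≈ 0.411 mcg/mL.
Before the 5th dose, 4 doses have been given. Superposition: Cmin = C₀·(f + f² + … + f^4).
≈ 0.411 × (0.7660 + 0.5868 + 0.4495 + 0.3443) ≈ 0.411 × 2.1466 ≈ 0.882 mcg/mL.

0.9 mcg/mL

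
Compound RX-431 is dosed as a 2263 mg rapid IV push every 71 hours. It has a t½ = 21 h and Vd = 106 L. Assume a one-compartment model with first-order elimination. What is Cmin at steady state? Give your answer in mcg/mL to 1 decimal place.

τ/t½ = 71/21 ≈ 3.381, so fraction remaining f = (1/2)^(71/21) ≈ 0.0960.
At steady state, accumulation factor R = 1/(1 − e^(−kτ)) ≈ 1.1062.
Single-dose peak C₀ = D/Vd = 2263/106 ≈ 21.349 mcg/mL.
Cmax,ss = C₀/(1 − f) ≈ 21.349/0.9040 ≈ 23.616 mcg/mL.
Steady-state trough Cmin,ss = Cmax,ss·f ≈ 23.616 × 0.0960 ≈ 2.267 mcg/mL.

2.3 mcg/mL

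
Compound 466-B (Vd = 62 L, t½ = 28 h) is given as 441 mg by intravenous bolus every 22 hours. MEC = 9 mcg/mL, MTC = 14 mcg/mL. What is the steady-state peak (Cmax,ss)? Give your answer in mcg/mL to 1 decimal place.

τ/t½ = 22/28 ≈ 0.78571, so fraction remaining f = (1/2)^(22/28) ≈ 0.5801.
Accumulation ratio R = 1/(1 − f) ≈ 1/0.4199 ≈ 2.3815.
Each bolus raises the concentration by D/Vd = 441/62 ≈ 7.113 mcg/mL.
Steady-state peak Cmax,ss = C₀·R ≈ 7.113 × 2.3815 ≈ 16.940 mcg/mL.
Peak 16.9 mcg/mL vs MTC 14 mcg/mL: exceeds toxic threshold.

16.9 mcg/mL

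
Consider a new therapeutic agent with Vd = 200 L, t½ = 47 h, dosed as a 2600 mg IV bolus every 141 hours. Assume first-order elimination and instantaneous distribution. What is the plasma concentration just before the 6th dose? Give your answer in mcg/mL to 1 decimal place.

f = (1/2)^(τ/t½) = (1/2)^(141/47) ≈ 0.1250.
C₀ = D/Vd = 2600/200 ≈ 13.000 mcg/mL.
Before the 6th dose, 5 doses have been given. Superposition: Cmin = C₀·(f + f² + … + f^5).
≈ 13.000 × (0.1250 + 0.0156 + 0.0020 + 0.0002 + 0.0000) ≈ 13.000 × 0.1428 ≈ 1.856 mcg/mL.

1.9 mcg/mL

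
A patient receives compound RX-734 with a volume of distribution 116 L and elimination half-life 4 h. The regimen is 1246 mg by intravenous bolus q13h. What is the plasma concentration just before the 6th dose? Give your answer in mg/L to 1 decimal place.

1.3 mg/L

f = (1/2)^(τ/t½) = (1/2)^(13/4) ≈ 0.1051.
C₀ = D/Vd = 1246/116 ≈ 10.741 mg/L.
Before the 6th dose, 5 doses have been given. Superposition: Cmin = C₀·(f + f² + … + f^5).
≈ 10.741 × (0.1051 + 0.0110 + 0.0012 + 0.0001 + 0.0000) ≈ 10.741 × 0.1174 ≈ 1.261 mg/L.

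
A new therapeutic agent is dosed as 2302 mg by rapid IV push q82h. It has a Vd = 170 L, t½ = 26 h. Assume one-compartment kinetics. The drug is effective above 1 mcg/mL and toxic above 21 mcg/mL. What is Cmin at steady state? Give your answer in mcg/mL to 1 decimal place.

1.7 mcg/mL

τ/t½ = 82/26 ≈ 3.1538, so fraction remaining f = (1/2)^(82/26) ≈ 0.1124.
Each bolus raises the concentration by D/Vd = 2302/170 ≈ 13.541 mcg/mL.
Steady-state trough Cmin,ss = C₀·f/(1−f) ≈ 13.541 × 0.1124/0.8876 ≈ 1.715 mcg/mL.
Trough 1.7 mcg/mL vs MEC 1 mcg/mL: adequate.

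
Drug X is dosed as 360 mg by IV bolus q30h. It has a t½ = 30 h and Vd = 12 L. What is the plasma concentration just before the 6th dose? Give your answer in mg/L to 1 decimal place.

f = (1/2)^(τ/t½) = (1/2)^(30/30) ≈ 0.5000.
C₀ = D/Vd = 360/12 ≈ 30.000 mg/L.
Before the 6th dose, 5 doses have been given. Superposition: Cmin = C₀·(f + f² + … + f^5).
≈ 30.000 × (0.5000 + 0.2500 + 0.1250 + 0.0625 + 0.0313) ≈ 30.000 × 0.9688 ≈ 29.064 mg/L.

29.1 mg/L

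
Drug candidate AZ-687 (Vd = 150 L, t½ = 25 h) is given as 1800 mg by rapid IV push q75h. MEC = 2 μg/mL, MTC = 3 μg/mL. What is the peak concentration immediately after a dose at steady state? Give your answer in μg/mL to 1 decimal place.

13.7 μg/mL

The dosing interval is 3 half-lives, so f = 2^(−3) = 0.125.
Accumulation ratio R = 1/(1 − f) = 1/0.875 = 8/7.
Single-dose peak C₀ = D/Vd = 1800/150 = 12 μg/mL.
Steady-state peak Cmax,ss = C₀·R = 12 × 8/7 ≈ 13.714 μg/mL.
Peak 13.7 μg/mL vs MTC 3 μg/mL: exceeds toxic threshold.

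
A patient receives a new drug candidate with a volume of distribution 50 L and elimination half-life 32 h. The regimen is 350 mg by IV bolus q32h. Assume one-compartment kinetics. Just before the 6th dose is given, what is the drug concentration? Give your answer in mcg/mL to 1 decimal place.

6.8 mcg/mL

f = (1/2)^(τ/t½) = (1/2)^(32/32) ≈ 0.5000.
C₀ = D/Vd = 350/50 ≈ 7.000 mcg/mL.
Before the 6th dose, 5 doses have been given. Superposition: Cmin = C₀·(f + f² + … + f^5).
≈ 7.000 × (0.5000 + 0.2500 + 0.1250 + 0.0625 + 0.0313) ≈ 7.000 × 0.9688 ≈ 6.782 mcg/mL.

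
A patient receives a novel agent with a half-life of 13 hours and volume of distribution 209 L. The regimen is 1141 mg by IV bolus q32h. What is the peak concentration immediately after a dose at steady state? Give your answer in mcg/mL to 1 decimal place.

τ/t½ = 32/13 ≈ 2.4615, so fraction remaining f = (1/2)^(32/13) ≈ 0.1816.
At steady state, accumulation factor R = 1/(1 − e^(−kτ)) ≈ 1.2219.
Single-dose peak C₀ = D/Vd = 1141/209 ≈ 5.459 mcg/mL.
Steady-state peak Cmax,ss = C₀·R ≈ 5.459 × 1.2219 ≈ 6.670 mcg/mL.

6.7 mcg/mL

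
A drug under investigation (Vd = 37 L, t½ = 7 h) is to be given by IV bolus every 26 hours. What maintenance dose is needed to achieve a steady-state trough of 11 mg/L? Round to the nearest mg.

4935 mg

τ/t½ = 26/7 ≈ 3.7143, so f = (1/2)^(26/7) ≈ 0.076188.
Cmin,ss = (D/Vd)·f/(1−f), so D = Cmin,ss·Vd·(1−f)/f.
D = 11 × 37 × (1−f)/f ≈ 11 × 37 × 12.12543 ≈ 4935.05 mg.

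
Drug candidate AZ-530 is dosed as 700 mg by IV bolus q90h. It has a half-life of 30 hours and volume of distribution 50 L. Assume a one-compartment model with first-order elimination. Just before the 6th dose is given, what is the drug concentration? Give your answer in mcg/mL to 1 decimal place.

f = (1/2)^(τ/t½) = (1/2)^(90/30) ≈ 0.1250.
C₀ = D/Vd = 700/50 ≈ 14.000 mcg/mL.
Before the 6th dose, 5 doses have been given. Superposition: Cmin = C₀·(f + f² + … + f^5).
≈ 14.000 × (0.1250 + 0.0156 + 0.0020 + 0.0002 + 0.0000) ≈ 14.000 × 0.1428 ≈ 1.999 mcg/mL.

2.0 mcg/mL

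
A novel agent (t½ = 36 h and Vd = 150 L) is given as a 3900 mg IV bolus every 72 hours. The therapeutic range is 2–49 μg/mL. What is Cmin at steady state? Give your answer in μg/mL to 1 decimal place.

8.7 μg/mL

τ = 72 h = 2 half-lives, so f = (1/2)^2 = 0.25.
At steady state, R = 1/(1 − 0.25) = 4/3.
Single-dose peak C₀ = D/Vd = 3900/150 = 26 μg/mL.
Steady-state peak Cmax,ss = C₀·R = 26 × 4/3 ≈ 34.667 μg/mL.
Steady-state trough Cmin,ss = Cmax,ss·f ≈ 34.667 × 0.25 ≈ 8.667 μg/mL.
Trough 8.7 μg/mL vs MEC 2 μg/mL: adequate.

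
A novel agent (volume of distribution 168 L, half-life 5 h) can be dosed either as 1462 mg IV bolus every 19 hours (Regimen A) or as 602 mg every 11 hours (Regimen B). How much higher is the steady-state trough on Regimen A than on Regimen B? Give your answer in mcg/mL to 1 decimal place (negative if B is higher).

-0.3 mcg/mL

Regimen A: f = (1/2)^(19/5) ≈ 0.0718; Cmin,ss = (1462/168)·f/(1−f) ≈ 0.673 mcg/mL.
Regimen B: f = (1/2)^(11/5) ≈ 0.2176; Cmin,ss = (602/168)·f/(1−f) ≈ 0.997 mcg/mL.
Difference ≈ 0.673 − 0.997 ≈ -0.324 mcg/mL.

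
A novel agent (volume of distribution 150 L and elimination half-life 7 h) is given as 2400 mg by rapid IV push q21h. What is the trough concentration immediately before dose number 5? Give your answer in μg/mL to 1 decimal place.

f = (1/2)^(τ/t½) = (1/2)^(21/7) ≈ 0.1250.
C₀ = D/Vd = 2400/150 ≈ 16.000 μg/mL.
Before the 5th dose, 4 doses have been given. Superposition: Cmin = C₀·(f + f² + … + f^4).
≈ 16.000 × (0.1250 + 0.0156 + 0.0020 + 0.0002) ≈ 16.000 × 0.1428 ≈ 2.285 μg/mL.

2.3 μg/mL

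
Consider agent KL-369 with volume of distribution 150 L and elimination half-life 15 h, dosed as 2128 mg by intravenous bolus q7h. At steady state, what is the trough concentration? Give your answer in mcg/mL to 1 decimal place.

37.1 mcg/mL

τ/t½ = 7/15 ≈ 0.46667, so fraction remaining f = (1/2)^(7/15) ≈ 0.7236.
At steady state, accumulation factor R = 1/(1 − e^(−kτ)) ≈ 3.6179.
Single-dose peak C₀ = D/Vd = 2128/150 ≈ 14.187 mcg/mL.
Steady-state peak Cmax,ss = C₀·R ≈ 14.187 × 3.6179 ≈ 51.327 mcg/mL.
One interval later, Cmin,ss = Cmax,ss·e^(−kτ) ≈ 51.327 × 0.7236 ≈ 37.140 mcg/mL.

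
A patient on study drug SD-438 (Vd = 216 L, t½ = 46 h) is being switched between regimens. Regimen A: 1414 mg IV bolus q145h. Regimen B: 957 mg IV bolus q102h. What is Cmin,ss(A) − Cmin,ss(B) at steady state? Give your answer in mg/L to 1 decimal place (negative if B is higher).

Regimen A: f = (1/2)^(145/46) ≈ 0.1125; Cmin,ss = (1414/216)·f/(1−f) ≈ 0.830 mg/L.
Regimen B: f = (1/2)^(102/46) ≈ 0.2150; Cmin,ss = (957/216)·f/(1−f) ≈ 1.213 mg/L.
Difference ≈ 0.830 − 1.213 ≈ -0.383 mg/L.

-0.4 mg/L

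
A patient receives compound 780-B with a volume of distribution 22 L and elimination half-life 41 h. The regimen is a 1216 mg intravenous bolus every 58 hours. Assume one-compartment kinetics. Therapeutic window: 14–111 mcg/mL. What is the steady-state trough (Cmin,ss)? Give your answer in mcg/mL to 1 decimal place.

33.2 mcg/mL

k = ln2/t½ = ln2/41 ≈ 0.016906 h⁻¹; fraction remaining f = e^(−kτ) = e^(−0.016906×58) ≈ 0.3751.
Accumulation ratio R = 1/(1 − f) ≈ 1/0.6249 ≈ 1.6003.
Single-dose peak C₀ = D/Vd = 1216/22 ≈ 55.273 mcg/mL.
Steady-state peak Cmax,ss = C₀·R ≈ 55.273 × 1.6003 ≈ 88.453 mcg/mL.
One interval later, Cmin,ss = Cmax,ss·e^(−kτ) ≈ 88.453 × 0.3751 ≈ 33.179 mcg/mL.
Trough 33.2 mcg/mL vs MEC 14 mcg/mL: adequate.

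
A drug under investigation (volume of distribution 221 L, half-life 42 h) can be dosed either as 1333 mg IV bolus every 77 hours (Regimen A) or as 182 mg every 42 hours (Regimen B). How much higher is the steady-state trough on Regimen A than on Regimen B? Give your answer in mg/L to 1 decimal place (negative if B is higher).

Regimen A: f = (1/2)^(77/42) ≈ 0.2806; Cmin,ss = (1333/221)·f/(1−f) ≈ 2.353 mg/L.
Regimen B: f = (1/2)^(42/42) ≈ 0.5000; Cmin,ss = (182/221)·f/(1−f) ≈ 0.824 mg/L.
Difference ≈ 2.353 − 0.824 ≈ 1.529 mg/L.

1.5 mg/L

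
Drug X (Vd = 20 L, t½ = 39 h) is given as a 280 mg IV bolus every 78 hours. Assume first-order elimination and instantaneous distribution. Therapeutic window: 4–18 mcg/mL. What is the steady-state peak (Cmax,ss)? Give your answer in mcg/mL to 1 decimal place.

The dosing interval is 2 half-lives, so f = 2^(−2) = 0.25.
Accumulation ratio R = 1/(1 − f) = 1/0.75 = 4/3.
Single-dose peak C₀ = D/Vd = 280/20 = 14 mcg/mL.
Steady-state peak Cmax,ss = C₀·R = 14 × 4/3 ≈ 18.667 mcg/mL.
Peak 18.7 mcg/mL vs MTC 18 mcg/mL: exceeds toxic threshold.

18.7 mcg/mL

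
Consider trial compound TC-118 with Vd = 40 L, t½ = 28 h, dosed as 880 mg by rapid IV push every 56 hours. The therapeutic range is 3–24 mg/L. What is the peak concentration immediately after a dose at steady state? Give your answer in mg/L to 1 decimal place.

τ = 56 h = 2 half-lives, so f = (1/2)^2 = 0.25.
At steady state, R = 1/(1 − 0.25) = 4/3.
Single-dose peak C₀ = D/Vd = 880/40 = 22 mg/L.
Steady-state peak Cmax,ss = C₀·R = 22 × 4/3 ≈ 29.333 mg/L.
Peak 29.3 mg/L vs MTC 24 mg/L: exceeds toxic threshold.

29.3 mg/L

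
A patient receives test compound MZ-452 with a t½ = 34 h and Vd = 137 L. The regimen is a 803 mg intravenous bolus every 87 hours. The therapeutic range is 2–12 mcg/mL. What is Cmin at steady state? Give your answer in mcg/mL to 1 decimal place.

k = ln2/t½ = ln2/34 ≈ 0.020387 h⁻¹; fraction remaining f = e^(−kτ) = e^(−0.020387×87) ≈ 0.1697.
Each bolus raises the concentration by D/Vd = 803/137 ≈ 5.861 mcg/mL.
Steady-state trough Cmin,ss = C₀·f/(1−f) ≈ 5.861 × 0.1697/0.8303 ≈ 1.198 mcg/mL.
Trough 1.2 mcg/mL vs MEC 2 mcg/mL: subtherapeutic.

1.2 mcg/mL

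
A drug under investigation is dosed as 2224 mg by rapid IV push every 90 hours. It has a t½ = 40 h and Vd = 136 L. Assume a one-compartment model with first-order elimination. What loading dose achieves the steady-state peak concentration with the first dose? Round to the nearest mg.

2816 mg

f = (1/2)^(90/40) ≈ 0.210224; accumulation ratio R = 1/(1−f) ≈ 1.26618.
Loading dose to hit Cmax,ss on first dose: D_load = D_maint·R ≈ 2224 × 1.26618 ≈ 2815.98 mg.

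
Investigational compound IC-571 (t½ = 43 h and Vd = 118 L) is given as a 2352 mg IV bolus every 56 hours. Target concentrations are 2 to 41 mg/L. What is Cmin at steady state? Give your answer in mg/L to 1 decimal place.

13.6 mg/L

τ/t½ = 56/43 ≈ 1.3023, so fraction remaining f = (1/2)^(56/43) ≈ 0.4055.
At steady state, accumulation factor R = 1/(1 − e^(−kτ)) ≈ 1.6821.
Each bolus raises the concentration by D/Vd = 2352/118 ≈ 19.932 mg/L.
Steady-state peak Cmax,ss = C₀·R ≈ 19.932 × 1.6821 ≈ 33.528 mg/L.
Steady-state trough Cmin,ss = Cmax,ss·f ≈ 33.528 × 0.4055 ≈ 13.596 mg/L.
Trough 13.6 mg/L vs MEC 2 mg/L: adequate.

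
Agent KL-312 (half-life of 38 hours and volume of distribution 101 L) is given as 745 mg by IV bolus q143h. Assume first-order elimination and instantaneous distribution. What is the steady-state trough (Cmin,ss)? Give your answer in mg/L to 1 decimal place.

0.6 mg/L

τ/t½ = 143/38 ≈ 3.7632, so fraction remaining f = (1/2)^(143/38) ≈ 0.0737.
Each bolus raises the concentration by D/Vd = 745/101 ≈ 7.376 mg/L.
Steady-state trough Cmin,ss = C₀·f/(1−f) ≈ 7.376 × 0.0737/0.9263 ≈ 0.587 mg/L.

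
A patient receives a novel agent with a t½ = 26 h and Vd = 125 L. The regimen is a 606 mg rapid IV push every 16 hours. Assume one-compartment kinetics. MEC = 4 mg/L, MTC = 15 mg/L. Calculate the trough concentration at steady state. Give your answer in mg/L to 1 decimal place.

k = ln2/t½ = ln2/26 ≈ 0.026660 h⁻¹; fraction remaining f = e^(−kτ) = e^(−0.026660×16) ≈ 0.6528.
Accumulation ratio R = 1/(1 − f) ≈ 1/0.3472 ≈ 2.8802.
Single-dose peak C₀ = D/Vd = 606/125 ≈ 4.848 mg/L.
Cmax,ss = C₀/(1 − f) ≈ 4.848/0.3472 ≈ 13.963 mg/L.
Steady-state trough Cmin,ss = Cmax,ss·f ≈ 13.963 × 0.6528 ≈ 9.115 mg/L.
Trough 9.1 mg/L vs MEC 4 mg/L: adequate.

9.1 mg/L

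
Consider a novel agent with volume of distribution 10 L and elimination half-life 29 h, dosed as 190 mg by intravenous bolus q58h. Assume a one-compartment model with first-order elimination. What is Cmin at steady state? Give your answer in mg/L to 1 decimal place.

The dosing interval is 2 half-lives, so f = 2^(−2) = 0.25.
Accumulation ratio R = 1/(1 − f) = 1/0.75 = 4/3.
Single-dose peak C₀ = D/Vd = 190/10 = 19 mg/L.
Steady-state peak Cmax,ss = C₀·R = 19 × 4/3 ≈ 25.333 mg/L.
Steady-state trough Cmin,ss = Cmax,ss·f ≈ 25.333 × 0.25 ≈ 6.333 mg/L.

6.3 mg/L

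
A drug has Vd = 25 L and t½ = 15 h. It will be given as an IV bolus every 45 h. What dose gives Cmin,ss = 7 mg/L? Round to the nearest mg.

1225 mg

τ/t½ = 45/15 ≈ 3, so f = (1/2)^(45/15) ≈ 0.125000.
Cmin,ss = (D/Vd)·f/(1−f), so D = Cmin,ss·Vd·(1−f)/f.
D = 7 × 25 × (1−f)/f ≈ 7 × 25 × 7.00000 ≈ 1225.00 mg.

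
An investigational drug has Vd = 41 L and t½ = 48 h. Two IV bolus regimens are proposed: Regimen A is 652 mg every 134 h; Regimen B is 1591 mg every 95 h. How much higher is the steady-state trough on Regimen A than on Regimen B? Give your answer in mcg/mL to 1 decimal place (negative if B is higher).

-10.5 mcg/mL

Regimen A: f = (1/2)^(134/48) ≈ 0.1444; Cmin,ss = (652/41)·f/(1−f) ≈ 2.684 mcg/mL.
Regimen B: f = (1/2)^(95/48) ≈ 0.2536; Cmin,ss = (1591/41)·f/(1−f) ≈ 13.185 mcg/mL.
Difference ≈ 2.684 − 13.185 ≈ -10.501 mcg/mL.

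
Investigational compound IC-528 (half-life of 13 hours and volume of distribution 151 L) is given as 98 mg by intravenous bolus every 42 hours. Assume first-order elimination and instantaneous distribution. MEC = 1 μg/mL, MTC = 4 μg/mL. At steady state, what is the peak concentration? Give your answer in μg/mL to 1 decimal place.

Over one 42-h interval, 42/13 ≈ 3.2308 half-lives elapse, leaving f ≈ 0.1065 of each dose.
At steady state, accumulation factor R = 1/(1 − e^(−kτ)) ≈ 1.1192.
Each bolus raises the concentration by D/Vd = 98/151 ≈ 0.649 μg/mL.
Steady-state peak Cmax,ss = C₀·R ≈ 0.649 × 1.1192 ≈ 0.726 μg/mL.
Peak 0.7 μg/mL vs MTC 4 μg/mL: below toxic threshold.

0.7 μg/mL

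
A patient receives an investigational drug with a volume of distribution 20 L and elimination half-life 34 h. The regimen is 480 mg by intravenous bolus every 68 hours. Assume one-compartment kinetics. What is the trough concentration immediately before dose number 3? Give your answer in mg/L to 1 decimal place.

f = (1/2)^(τ/t½) = (1/2)^(68/34) ≈ 0.2500.
C₀ = D/Vd = 480/20 ≈ 24.000 mg/L.
Before the 3rd dose, 2 doses have been given. Superposition: Cmin = C₀·(f + f²).
≈ 24.000 × (0.2500 + 0.0625) ≈ 24.000 × 0.3125 ≈ 7.500 mg/L.

7.5 mg/L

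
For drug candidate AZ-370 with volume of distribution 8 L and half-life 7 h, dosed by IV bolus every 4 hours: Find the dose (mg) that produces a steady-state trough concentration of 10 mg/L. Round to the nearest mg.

τ/t½ = 4/7 ≈ 0.57143, so f = (1/2)^(4/7) ≈ 0.672950.
Cmin,ss = (D/Vd)·f/(1−f), so D = Cmin,ss·Vd·(1−f)/f.
D = 10 × 8 × (1−f)/f ≈ 10 × 8 × 0.48599 ≈ 38.88 mg.

39 mg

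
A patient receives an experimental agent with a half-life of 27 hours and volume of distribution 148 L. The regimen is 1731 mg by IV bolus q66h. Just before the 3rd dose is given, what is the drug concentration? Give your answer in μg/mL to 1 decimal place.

f = (1/2)^(τ/t½) = (1/2)^(66/27) ≈ 0.1837.
C₀ = D/Vd = 1731/148 ≈ 11.696 μg/mL.
Before the 3rd dose, 2 doses have been given. Superposition: Cmin = C₀·(f + f²).
≈ 11.696 × (0.1837 + 0.0337) ≈ 11.696 × 0.2174 ≈ 2.543 μg/mL.

2.5 μg/mL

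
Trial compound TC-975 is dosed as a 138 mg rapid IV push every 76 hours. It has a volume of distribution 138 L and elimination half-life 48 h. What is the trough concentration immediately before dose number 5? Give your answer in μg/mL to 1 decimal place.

f = (1/2)^(τ/t½) = (1/2)^(76/48) ≈ 0.3337.
C₀ = D/Vd = 138/138 ≈ 1.000 μg/mL.
Before the 5th dose, 4 doses have been given. Superposition: Cmin = C₀·(f + f² + … + f^4).
≈ 1.000 × (0.3337 + 0.1114 + 0.0372 + 0.0124) ≈ 1.000 × 0.4947 ≈ 0.495 μg/mL.

0.5 μg/mL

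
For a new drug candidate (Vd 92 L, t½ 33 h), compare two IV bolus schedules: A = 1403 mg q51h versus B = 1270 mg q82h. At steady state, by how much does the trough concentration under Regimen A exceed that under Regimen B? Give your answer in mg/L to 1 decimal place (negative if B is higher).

4.9 mg/L

Regimen A: f = (1/2)^(51/33) ≈ 0.3426; Cmin,ss = (1403/92)·f/(1−f) ≈ 7.947 mg/L.
Regimen B: f = (1/2)^(82/33) ≈ 0.1786; Cmin,ss = (1270/92)·f/(1−f) ≈ 3.002 mg/L.
Difference ≈ 7.947 − 3.002 ≈ 4.945 mg/L.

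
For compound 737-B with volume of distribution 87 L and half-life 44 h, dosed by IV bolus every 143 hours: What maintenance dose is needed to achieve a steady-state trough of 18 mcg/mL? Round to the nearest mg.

13332 mg

τ/t½ = 143/44 ≈ 3.25, so f = (1/2)^(143/44) ≈ 0.105112.
Cmin,ss = (D/Vd)·f/(1−f), so D = Cmin,ss·Vd·(1−f)/f.
D = 18 × 87 × (1−f)/f ≈ 18 × 87 × 8.51366 ≈ 13332.39 mg.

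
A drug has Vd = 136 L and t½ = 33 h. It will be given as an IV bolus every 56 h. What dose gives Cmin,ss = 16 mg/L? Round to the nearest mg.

τ/t½ = 56/33 ≈ 1.697, so f = (1/2)^(56/33) ≈ 0.308433.
Cmin,ss = (D/Vd)·f/(1−f), so D = Cmin,ss·Vd·(1−f)/f.
D = 16 × 136 × (1−f)/f ≈ 16 × 136 × 2.24220 ≈ 4879.03 mg.

4879 mg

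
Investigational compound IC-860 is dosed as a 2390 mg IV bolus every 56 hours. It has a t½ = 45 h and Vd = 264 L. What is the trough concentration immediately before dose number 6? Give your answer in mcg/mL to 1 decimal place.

6.5 mcg/mL

f = (1/2)^(τ/t½) = (1/2)^(56/45) ≈ 0.4221.
C₀ = D/Vd = 2390/264 ≈ 9.053 mcg/mL.
Before the 6th dose, 5 doses have been given. Superposition: Cmin = C₀·(f + f² + … + f^5).
≈ 9.053 × (0.4221 + 0.1782 + 0.0752 + 0.0317 + 0.0134) ≈ 9.053 × 0.7206 ≈ 6.524 mcg/mL.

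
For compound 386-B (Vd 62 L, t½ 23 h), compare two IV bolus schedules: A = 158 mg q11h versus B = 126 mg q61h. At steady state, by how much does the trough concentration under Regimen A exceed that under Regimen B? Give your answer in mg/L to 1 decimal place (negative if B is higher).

6.1 mg/L

Regimen A: f = (1/2)^(11/23) ≈ 0.7178; Cmin,ss = (158/62)·f/(1−f) ≈ 6.482 mg/L.
Regimen B: f = (1/2)^(61/23) ≈ 0.1591; Cmin,ss = (126/62)·f/(1−f) ≈ 0.385 mg/L.
Difference ≈ 6.482 − 0.385 ≈ 6.097 mg/L.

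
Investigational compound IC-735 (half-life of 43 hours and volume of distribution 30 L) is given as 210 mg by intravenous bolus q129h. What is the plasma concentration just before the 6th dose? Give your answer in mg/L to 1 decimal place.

f = (1/2)^(τ/t½) = (1/2)^(129/43) ≈ 0.1250.
C₀ = D/Vd = 210/30 ≈ 7.000 mg/L.
Before the 6th dose, 5 doses have been given. Superposition: Cmin = C₀·(f + f² + … + f^5).
≈ 7.000 × (0.1250 + 0.0156 + 0.0020 + 0.0002 + 0.0000) ≈ 7.000 × 0.1428 ≈ 1.000 mg/L.

1.0 mg/L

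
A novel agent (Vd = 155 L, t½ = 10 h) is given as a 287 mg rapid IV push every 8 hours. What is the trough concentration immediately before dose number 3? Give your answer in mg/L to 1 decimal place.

1.7 mg/L

f = (1/2)^(τ/t½) = (1/2)^(8/10) ≈ 0.5743.
C₀ = D/Vd = 287/155 ≈ 1.852 mg/L.
Before the 3rd dose, 2 doses have been given. Superposition: Cmin = C₀·(f + f²).
≈ 1.852 × (0.5743 + 0.3298) ≈ 1.852 × 0.9041 ≈ 1.674 mg/L.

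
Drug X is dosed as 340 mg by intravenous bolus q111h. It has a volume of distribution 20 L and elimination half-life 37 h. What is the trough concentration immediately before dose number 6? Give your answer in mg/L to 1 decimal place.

f = (1/2)^(τ/t½) = (1/2)^(111/37) ≈ 0.1250.
C₀ = D/Vd = 340/20 ≈ 17.000 mg/L.
Before the 6th dose, 5 doses have been given. Superposition: Cmin = C₀·(f + f² + … + f^5).
≈ 17.000 × (0.1250 + 0.0156 + 0.0020 + 0.0002 + 0.0000) ≈ 17.000 × 0.1428 ≈ 2.428 mg/L.

2.4 mg/L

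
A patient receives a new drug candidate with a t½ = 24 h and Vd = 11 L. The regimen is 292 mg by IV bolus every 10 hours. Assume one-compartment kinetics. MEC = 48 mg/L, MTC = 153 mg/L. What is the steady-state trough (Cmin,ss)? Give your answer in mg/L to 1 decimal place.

79.3 mg/L

τ/t½ = 10/24 ≈ 0.41667, so fraction remaining f = (1/2)^(10/24) ≈ 0.7492.
At steady state, accumulation factor R = 1/(1 − e^(−kτ)) ≈ 3.9872.
Single-dose peak C₀ = D/Vd = 292/11 ≈ 26.545 mg/L.
Steady-state peak Cmax,ss = C₀·R ≈ 26.545 × 3.9872 ≈ 105.840 mg/L.
One interval later, Cmin,ss = Cmax,ss·e^(−kτ) ≈ 105.840 × 0.7492 ≈ 79.295 mg/L.
Trough 79.3 mg/L vs MEC 48 mg/L: adequate.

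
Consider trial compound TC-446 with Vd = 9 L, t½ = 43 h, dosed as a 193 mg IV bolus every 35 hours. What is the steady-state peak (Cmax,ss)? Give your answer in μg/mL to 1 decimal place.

49.7 μg/mL

Over one 35-h interval, 35/43 ≈ 0.81395 half-lives elapse, leaving f ≈ 0.5688 of each dose.
Accumulation ratio R = 1/(1 − f) ≈ 1/0.4312 ≈ 2.3191.
Each bolus raises the concentration by D/Vd = 193/9 ≈ 21.444 μg/mL.
Steady-state peak Cmax,ss = C₀·R ≈ 21.444 × 2.3191 ≈ 49.731 μg/mL.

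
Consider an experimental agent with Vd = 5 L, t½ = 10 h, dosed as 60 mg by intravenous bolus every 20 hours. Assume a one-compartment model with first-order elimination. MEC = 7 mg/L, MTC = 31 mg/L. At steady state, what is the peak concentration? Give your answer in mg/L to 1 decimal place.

The dosing interval is 2 half-lives, so f = 2^(−2) = 0.25.
At steady state, R = 1/(1 − 0.25) = 4/3.
Single-dose peak C₀ = D/Vd = 60/5 = 12 mg/L.
Steady-state peak Cmax,ss = C₀·R = 12 × 4/3 ≈ 16.000 mg/L.
Peak 16.0 mg/L vs MTC 31 mg/L: below toxic threshold.

16.0 mg/L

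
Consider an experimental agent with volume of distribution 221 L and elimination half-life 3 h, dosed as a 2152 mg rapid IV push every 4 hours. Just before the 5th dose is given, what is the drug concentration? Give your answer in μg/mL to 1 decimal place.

6.2 μg/mL

f = (1/2)^(τ/t½) = (1/2)^(4/3) ≈ 0.3969.
C₀ = D/Vd = 2152/221 ≈ 9.738 μg/mL.
Before the 5th dose, 4 doses have been given. Superposition: Cmin = C₀·(f + f² + … + f^4).
≈ 9.738 × (0.3969 + 0.1575 + 0.0625 + 0.0248) ≈ 9.738 × 0.6417 ≈ 6.249 μg/mL.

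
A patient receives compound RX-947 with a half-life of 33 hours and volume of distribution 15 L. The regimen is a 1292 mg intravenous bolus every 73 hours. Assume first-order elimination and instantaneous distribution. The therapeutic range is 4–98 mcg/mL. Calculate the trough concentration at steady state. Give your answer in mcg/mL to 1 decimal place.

k = ln2/t½ = ln2/33 ≈ 0.021004 h⁻¹; fraction remaining f = e^(−kτ) = e^(−0.021004×73) ≈ 0.2158.
At steady state, accumulation factor R = 1/(1 − e^(−kτ)) ≈ 1.2752.
Each bolus raises the concentration by D/Vd = 1292/15 ≈ 86.133 mcg/mL.
Cmax,ss = C₀/(1 − f) ≈ 86.133/0.7842 ≈ 109.836 mcg/mL.
Steady-state trough Cmin,ss = Cmax,ss·f ≈ 109.836 × 0.2158 ≈ 23.703 mcg/mL.
Trough 23.7 mcg/mL vs MEC 4 mcg/mL: adequate.

23.7 mcg/mL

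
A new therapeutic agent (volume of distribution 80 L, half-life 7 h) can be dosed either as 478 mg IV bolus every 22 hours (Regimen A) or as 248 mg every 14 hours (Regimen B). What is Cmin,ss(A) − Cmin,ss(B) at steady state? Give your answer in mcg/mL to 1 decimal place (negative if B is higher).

Regimen A: f = (1/2)^(22/7) ≈ 0.1132; Cmin,ss = (478/80)·f/(1−f) ≈ 0.763 mcg/mL.
Regimen B: f = (1/2)^(14/7) ≈ 0.2500; Cmin,ss = (248/80)·f/(1−f) ≈ 1.033 mcg/mL.
Difference ≈ 0.763 − 1.033 ≈ -0.270 mcg/mL.

-0.3 mcg/mL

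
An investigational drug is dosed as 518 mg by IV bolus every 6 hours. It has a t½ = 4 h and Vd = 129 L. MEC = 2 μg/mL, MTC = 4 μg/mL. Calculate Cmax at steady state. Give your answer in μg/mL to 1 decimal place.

6.2 μg/mL

Over one 6-h interval, 6/4 ≈ 1.5 half-lives elapse, leaving f ≈ 0.3536 of each dose.
Accumulation ratio R = 1/(1 − f) ≈ 1/0.6464 ≈ 1.5470.
Single-dose peak C₀ = D/Vd = 518/129 ≈ 4.016 μg/mL.
Steady-state peak Cmax,ss = C₀·R ≈ 4.016 × 1.5470 ≈ 6.213 μg/mL.
Peak 6.2 μg/mL vs MTC 4 μg/mL: exceeds toxic threshold.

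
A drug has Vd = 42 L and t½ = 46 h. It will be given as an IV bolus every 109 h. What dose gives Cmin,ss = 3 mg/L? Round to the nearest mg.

τ/t½ = 109/46 ≈ 2.3696, so f = (1/2)^(109/46) ≈ 0.193504.
Cmin,ss = (D/Vd)·f/(1−f), so D = Cmin,ss·Vd·(1−f)/f.
D = 3 × 42 × (1−f)/f ≈ 3 × 42 × 4.16785 ≈ 525.15 mg.

525 mg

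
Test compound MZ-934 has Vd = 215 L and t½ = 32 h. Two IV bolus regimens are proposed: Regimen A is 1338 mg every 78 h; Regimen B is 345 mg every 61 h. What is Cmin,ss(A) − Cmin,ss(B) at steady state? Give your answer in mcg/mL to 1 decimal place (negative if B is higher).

0.8 mcg/mL

Regimen A: f = (1/2)^(78/32) ≈ 0.1846; Cmin,ss = (1338/215)·f/(1−f) ≈ 1.409 mcg/mL.
Regimen B: f = (1/2)^(61/32) ≈ 0.2668; Cmin,ss = (345/215)·f/(1−f) ≈ 0.584 mcg/mL.
Difference ≈ 1.409 − 0.584 ≈ 0.825 mcg/mL.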